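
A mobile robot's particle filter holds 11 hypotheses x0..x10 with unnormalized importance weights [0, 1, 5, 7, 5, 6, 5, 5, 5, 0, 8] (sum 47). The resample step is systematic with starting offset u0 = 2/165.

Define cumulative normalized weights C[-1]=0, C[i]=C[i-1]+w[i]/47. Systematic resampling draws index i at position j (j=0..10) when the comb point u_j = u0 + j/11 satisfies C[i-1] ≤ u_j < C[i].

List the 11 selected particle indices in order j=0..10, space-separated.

C = [0, 1/47, 6/47, 13/47, 18/47, 24/47, 29/47, 34/47, 39/47, 39/47, 1]
j=0: u_0=2/165 ∈ [0, 1/47) → index 1
j=1: u_1=17/165 ∈ [1/47, 6/47) → index 2
j=2: u_2=32/165 ∈ [6/47, 13/47) → index 3
j=3: u_3=47/165 ∈ [13/47, 18/47) → index 4
j=4: u_4=62/165 ∈ [13/47, 18/47) → index 4
j=5: u_5=7/15 ∈ [18/47, 24/47) → index 5
j=6: u_6=92/165 ∈ [24/47, 29/47) → index 6
j=7: u_7=107/165 ∈ [29/47, 34/47) → index 7
j=8: u_8=122/165 ∈ [34/47, 39/47) → index 8
j=9: u_9=137/165 ∈ [39/47, 1) → index 10
j=10: u_10=152/165 ∈ [39/47, 1) → index 10

1 2 3 4 4 5 6 7 8 10 10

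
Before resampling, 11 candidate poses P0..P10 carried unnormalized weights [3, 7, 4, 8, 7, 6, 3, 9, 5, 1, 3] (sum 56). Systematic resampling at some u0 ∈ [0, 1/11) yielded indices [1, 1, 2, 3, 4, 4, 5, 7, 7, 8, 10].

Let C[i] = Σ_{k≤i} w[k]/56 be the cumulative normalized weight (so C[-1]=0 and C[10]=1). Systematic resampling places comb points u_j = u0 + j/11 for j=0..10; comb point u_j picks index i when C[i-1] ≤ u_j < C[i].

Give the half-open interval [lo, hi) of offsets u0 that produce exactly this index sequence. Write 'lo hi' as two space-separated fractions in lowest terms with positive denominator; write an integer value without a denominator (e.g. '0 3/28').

C = [3/56, 5/28, 1/4, 11/28, 29/56, 5/8, 19/28, 47/56, 13/14, 53/56, 1]
j=0 picked index 1: u0 ∈ [3/56, 5/28)
j=1 picked index 1: u0 ∈ [-23/616, 27/308)
j=2 picked index 2: u0 ∈ [-1/308, 3/44)
j=3 picked index 3: u0 ∈ [-1/44, 37/308)
j=4 picked index 4: u0 ∈ [9/308, 95/616)
j=5 picked index 4: u0 ∈ [-19/308, 39/616)
j=6 picked index 5: u0 ∈ [-17/616, 7/88)
j=7 picked index 7: u0 ∈ [13/308, 125/616)
j=8 picked index 7: u0 ∈ [-15/308, 69/616)
j=9 picked index 8: u0 ∈ [13/616, 17/154)
j=10 picked index 10: u0 ∈ [23/616, 1/11)
intersection: [3/56, 39/616)

3/56 39/616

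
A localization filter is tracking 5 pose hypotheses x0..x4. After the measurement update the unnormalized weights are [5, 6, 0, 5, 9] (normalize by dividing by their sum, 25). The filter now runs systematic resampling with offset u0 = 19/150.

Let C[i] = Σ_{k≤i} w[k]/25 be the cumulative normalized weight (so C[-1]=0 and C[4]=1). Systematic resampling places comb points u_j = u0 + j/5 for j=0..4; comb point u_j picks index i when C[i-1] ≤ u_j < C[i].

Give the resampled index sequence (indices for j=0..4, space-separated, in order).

C = [1/5, 11/25, 11/25, 16/25, 1]
j=0: u_0=19/150 ∈ [0, 1/5) → index 0
j=1: u_1=49/150 ∈ [1/5, 11/25) → index 1
j=2: u_2=79/150 ∈ [11/25, 16/25) → index 3
j=3: u_3=109/150 ∈ [16/25, 1) → index 4
j=4: u_4=139/150 ∈ [16/25, 1) → index 4

0 1 3 4 4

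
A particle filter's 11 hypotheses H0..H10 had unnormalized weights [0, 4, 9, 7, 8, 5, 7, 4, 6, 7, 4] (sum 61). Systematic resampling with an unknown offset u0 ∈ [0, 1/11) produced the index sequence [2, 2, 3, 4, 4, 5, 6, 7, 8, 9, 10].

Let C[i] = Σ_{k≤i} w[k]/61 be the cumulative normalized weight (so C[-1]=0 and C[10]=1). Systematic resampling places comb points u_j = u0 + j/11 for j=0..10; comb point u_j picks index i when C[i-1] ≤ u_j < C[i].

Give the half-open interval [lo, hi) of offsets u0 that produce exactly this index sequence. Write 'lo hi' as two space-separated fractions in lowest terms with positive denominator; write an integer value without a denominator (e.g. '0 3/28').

4/61 57/671

C = [0, 4/61, 13/61, 20/61, 28/61, 33/61, 40/61, 44/61, 50/61, 57/61, 1]
j=0 picked index 2: u0 ∈ [4/61, 13/61)
j=1 picked index 2: u0 ∈ [-17/671, 82/671)
j=2 picked index 3: u0 ∈ [21/671, 98/671)
j=3 picked index 4: u0 ∈ [37/671, 125/671)
j=4 picked index 4: u0 ∈ [-24/671, 64/671)
j=5 picked index 5: u0 ∈ [3/671, 58/671)
j=6 picked index 6: u0 ∈ [-3/671, 74/671)
j=7 picked index 7: u0 ∈ [13/671, 57/671)
j=8 picked index 8: u0 ∈ [-4/671, 62/671)
j=9 picked index 9: u0 ∈ [1/671, 78/671)
j=10 picked index 10: u0 ∈ [17/671, 1/11)
intersection: [4/61, 57/671)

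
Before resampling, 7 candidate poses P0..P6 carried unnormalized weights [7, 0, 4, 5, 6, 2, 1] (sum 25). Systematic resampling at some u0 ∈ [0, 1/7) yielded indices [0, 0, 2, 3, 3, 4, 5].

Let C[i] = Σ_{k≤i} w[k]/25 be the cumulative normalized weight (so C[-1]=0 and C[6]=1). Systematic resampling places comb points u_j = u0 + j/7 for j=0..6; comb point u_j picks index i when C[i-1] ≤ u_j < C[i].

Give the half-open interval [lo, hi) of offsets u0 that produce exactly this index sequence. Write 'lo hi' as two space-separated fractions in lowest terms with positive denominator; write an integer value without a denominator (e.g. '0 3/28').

4/175 12/175

C = [7/25, 7/25, 11/25, 16/25, 22/25, 24/25, 1]
j=0 picked index 0: u0 ∈ [0, 7/25)
j=1 picked index 0: u0 ∈ [-1/7, 24/175)
j=2 picked index 2: u0 ∈ [-1/175, 27/175)
j=3 picked index 3: u0 ∈ [2/175, 37/175)
j=4 picked index 3: u0 ∈ [-23/175, 12/175)
j=5 picked index 4: u0 ∈ [-13/175, 29/175)
j=6 picked index 5: u0 ∈ [4/175, 18/175)
intersection: [4/175, 12/175)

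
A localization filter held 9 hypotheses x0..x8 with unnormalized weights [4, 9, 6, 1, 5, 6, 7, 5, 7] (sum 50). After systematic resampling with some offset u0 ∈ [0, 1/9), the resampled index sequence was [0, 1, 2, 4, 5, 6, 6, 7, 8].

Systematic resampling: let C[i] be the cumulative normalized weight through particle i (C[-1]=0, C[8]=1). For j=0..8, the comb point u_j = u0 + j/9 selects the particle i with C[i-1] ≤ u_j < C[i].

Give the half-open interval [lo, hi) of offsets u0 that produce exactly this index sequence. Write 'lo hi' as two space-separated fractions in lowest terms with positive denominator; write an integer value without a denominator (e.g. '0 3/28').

1/15 2/25

C = [2/25, 13/50, 19/50, 2/5, 1/2, 31/50, 19/25, 43/50, 1]
j=0 picked index 0: u0 ∈ [0, 2/25)
j=1 picked index 1: u0 ∈ [-7/225, 67/450)
j=2 picked index 2: u0 ∈ [17/450, 71/450)
j=3 picked index 4: u0 ∈ [1/15, 1/6)
j=4 picked index 5: u0 ∈ [1/18, 79/450)
j=5 picked index 6: u0 ∈ [29/450, 46/225)
j=6 picked index 6: u0 ∈ [-7/150, 7/75)
j=7 picked index 7: u0 ∈ [-4/225, 37/450)
j=8 picked index 8: u0 ∈ [-13/450, 1/9)
intersection: [1/15, 2/25)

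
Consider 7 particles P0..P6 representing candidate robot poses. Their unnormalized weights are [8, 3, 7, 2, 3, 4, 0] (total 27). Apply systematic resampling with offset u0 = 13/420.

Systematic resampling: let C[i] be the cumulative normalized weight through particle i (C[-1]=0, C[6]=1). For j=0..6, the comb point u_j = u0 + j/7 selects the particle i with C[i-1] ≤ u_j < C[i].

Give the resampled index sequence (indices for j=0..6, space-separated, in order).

C = [8/27, 11/27, 2/3, 20/27, 23/27, 1, 1]
j=0: u_0=13/420 ∈ [0, 8/27) → index 0
j=1: u_1=73/420 ∈ [0, 8/27) → index 0
j=2: u_2=19/60 ∈ [8/27, 11/27) → index 1
j=3: u_3=193/420 ∈ [11/27, 2/3) → index 2
j=4: u_4=253/420 ∈ [11/27, 2/3) → index 2
j=5: u_5=313/420 ∈ [20/27, 23/27) → index 4
j=6: u_6=373/420 ∈ [23/27, 1) → index 5

0 0 1 2 2 4 5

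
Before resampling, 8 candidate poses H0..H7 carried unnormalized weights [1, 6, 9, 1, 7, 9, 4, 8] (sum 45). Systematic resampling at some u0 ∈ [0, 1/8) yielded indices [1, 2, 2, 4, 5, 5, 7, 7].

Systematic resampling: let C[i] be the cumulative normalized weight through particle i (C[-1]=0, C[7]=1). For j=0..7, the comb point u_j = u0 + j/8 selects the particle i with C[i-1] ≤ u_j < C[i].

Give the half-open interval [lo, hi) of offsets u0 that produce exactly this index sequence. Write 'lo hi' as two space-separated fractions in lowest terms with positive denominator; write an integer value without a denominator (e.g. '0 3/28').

13/180 19/180

C = [1/45, 7/45, 16/45, 17/45, 8/15, 11/15, 37/45, 1]
j=0 picked index 1: u0 ∈ [1/45, 7/45)
j=1 picked index 2: u0 ∈ [11/360, 83/360)
j=2 picked index 2: u0 ∈ [-17/180, 19/180)
j=3 picked index 4: u0 ∈ [1/360, 19/120)
j=4 picked index 5: u0 ∈ [1/30, 7/30)
j=5 picked index 5: u0 ∈ [-11/120, 13/120)
j=6 picked index 7: u0 ∈ [13/180, 1/4)
j=7 picked index 7: u0 ∈ [-19/360, 1/8)
intersection: [13/180, 19/180)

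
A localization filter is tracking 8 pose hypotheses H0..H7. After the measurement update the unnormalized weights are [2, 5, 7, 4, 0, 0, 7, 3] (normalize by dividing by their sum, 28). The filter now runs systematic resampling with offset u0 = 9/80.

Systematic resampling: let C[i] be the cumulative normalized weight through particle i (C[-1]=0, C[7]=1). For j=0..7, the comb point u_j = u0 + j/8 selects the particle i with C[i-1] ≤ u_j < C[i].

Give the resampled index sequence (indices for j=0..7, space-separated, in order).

1 1 2 2 3 6 6 7

C = [1/14, 1/4, 1/2, 9/14, 9/14, 9/14, 25/28, 1]
j=0: u_0=9/80 ∈ [1/14, 1/4) → index 1
j=1: u_1=19/80 ∈ [1/14, 1/4) → index 1
j=2: u_2=29/80 ∈ [1/4, 1/2) → index 2
j=3: u_3=39/80 ∈ [1/4, 1/2) → index 2
j=4: u_4=49/80 ∈ [1/2, 9/14) → index 3
j=5: u_5=59/80 ∈ [9/14, 25/28) → index 6
j=6: u_6=69/80 ∈ [9/14, 25/28) → index 6
j=7: u_7=79/80 ∈ [25/28, 1) → index 7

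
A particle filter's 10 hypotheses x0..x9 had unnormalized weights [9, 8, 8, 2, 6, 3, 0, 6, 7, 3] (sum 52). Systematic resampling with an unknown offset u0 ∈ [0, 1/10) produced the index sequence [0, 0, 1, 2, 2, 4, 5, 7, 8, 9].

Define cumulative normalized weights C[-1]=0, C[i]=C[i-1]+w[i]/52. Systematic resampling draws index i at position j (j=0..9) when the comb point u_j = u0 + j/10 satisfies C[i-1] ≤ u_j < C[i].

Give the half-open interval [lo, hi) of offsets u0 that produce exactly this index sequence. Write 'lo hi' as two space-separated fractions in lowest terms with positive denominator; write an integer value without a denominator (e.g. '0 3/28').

C = [9/52, 17/52, 25/52, 27/52, 33/52, 9/13, 9/13, 21/26, 49/52, 1]
j=0 picked index 0: u0 ∈ [0, 9/52)
j=1 picked index 0: u0 ∈ [-1/10, 19/260)
j=2 picked index 1: u0 ∈ [-7/260, 33/260)
j=3 picked index 2: u0 ∈ [7/260, 47/260)
j=4 picked index 2: u0 ∈ [-19/260, 21/260)
j=5 picked index 4: u0 ∈ [1/52, 7/52)
j=6 picked index 5: u0 ∈ [9/260, 6/65)
j=7 picked index 7: u0 ∈ [-1/130, 7/65)
j=8 picked index 8: u0 ∈ [1/130, 37/260)
j=9 picked index 9: u0 ∈ [11/260, 1/10)
intersection: [11/260, 19/260)

11/260 19/260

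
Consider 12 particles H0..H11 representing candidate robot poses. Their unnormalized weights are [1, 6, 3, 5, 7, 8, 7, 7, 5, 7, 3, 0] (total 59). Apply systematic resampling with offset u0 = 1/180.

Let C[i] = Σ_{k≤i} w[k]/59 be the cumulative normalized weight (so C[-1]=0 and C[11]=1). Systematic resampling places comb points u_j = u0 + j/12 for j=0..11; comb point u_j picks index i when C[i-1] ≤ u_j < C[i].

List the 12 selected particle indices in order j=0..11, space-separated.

0 1 3 4 4 5 5 6 7 8 9 9

C = [1/59, 7/59, 10/59, 15/59, 22/59, 30/59, 37/59, 44/59, 49/59, 56/59, 1, 1]
j=0: u_0=1/180 ∈ [0, 1/59) → index 0
j=1: u_1=4/45 ∈ [1/59, 7/59) → index 1
j=2: u_2=31/180 ∈ [10/59, 15/59) → index 3
j=3: u_3=23/90 ∈ [15/59, 22/59) → index 4
j=4: u_4=61/180 ∈ [15/59, 22/59) → index 4
j=5: u_5=19/45 ∈ [22/59, 30/59) → index 5
j=6: u_6=91/180 ∈ [22/59, 30/59) → index 5
j=7: u_7=53/90 ∈ [30/59, 37/59) → index 6
j=8: u_8=121/180 ∈ [37/59, 44/59) → index 7
j=9: u_9=34/45 ∈ [44/59, 49/59) → index 8
j=10: u_10=151/180 ∈ [49/59, 56/59) → index 9
j=11: u_11=83/90 ∈ [49/59, 56/59) → index 9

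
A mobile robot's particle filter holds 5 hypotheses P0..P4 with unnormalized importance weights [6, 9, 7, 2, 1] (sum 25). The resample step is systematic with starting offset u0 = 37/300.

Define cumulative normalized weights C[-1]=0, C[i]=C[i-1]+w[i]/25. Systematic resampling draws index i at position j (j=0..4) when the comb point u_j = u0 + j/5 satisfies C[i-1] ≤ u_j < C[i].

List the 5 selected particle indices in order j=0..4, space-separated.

C = [6/25, 3/5, 22/25, 24/25, 1]
j=0: u_0=37/300 ∈ [0, 6/25) → index 0
j=1: u_1=97/300 ∈ [6/25, 3/5) → index 1
j=2: u_2=157/300 ∈ [6/25, 3/5) → index 1
j=3: u_3=217/300 ∈ [3/5, 22/25) → index 2
j=4: u_4=277/300 ∈ [22/25, 24/25) → index 3

0 1 1 2 3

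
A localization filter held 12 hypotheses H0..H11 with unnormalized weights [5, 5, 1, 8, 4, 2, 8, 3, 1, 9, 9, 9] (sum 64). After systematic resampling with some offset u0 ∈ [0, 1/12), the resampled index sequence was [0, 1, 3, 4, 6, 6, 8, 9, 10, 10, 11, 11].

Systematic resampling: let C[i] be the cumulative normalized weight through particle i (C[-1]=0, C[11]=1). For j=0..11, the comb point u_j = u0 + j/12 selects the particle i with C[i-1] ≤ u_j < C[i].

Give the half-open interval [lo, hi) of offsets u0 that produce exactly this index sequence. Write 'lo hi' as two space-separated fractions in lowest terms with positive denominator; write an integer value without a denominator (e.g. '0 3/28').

1/16 7/96

C = [5/64, 5/32, 11/64, 19/64, 23/64, 25/64, 33/64, 9/16, 37/64, 23/32, 55/64, 1]
j=0 picked index 0: u0 ∈ [0, 5/64)
j=1 picked index 1: u0 ∈ [-1/192, 7/96)
j=2 picked index 3: u0 ∈ [1/192, 25/192)
j=3 picked index 4: u0 ∈ [3/64, 7/64)
j=4 picked index 6: u0 ∈ [11/192, 35/192)
j=5 picked index 6: u0 ∈ [-5/192, 19/192)
j=6 picked index 8: u0 ∈ [1/16, 5/64)
j=7 picked index 9: u0 ∈ [-1/192, 13/96)
j=8 picked index 10: u0 ∈ [5/96, 37/192)
j=9 picked index 10: u0 ∈ [-1/32, 7/64)
j=10 picked index 11: u0 ∈ [5/192, 1/6)
j=11 picked index 11: u0 ∈ [-11/192, 1/12)
intersection: [1/16, 7/96)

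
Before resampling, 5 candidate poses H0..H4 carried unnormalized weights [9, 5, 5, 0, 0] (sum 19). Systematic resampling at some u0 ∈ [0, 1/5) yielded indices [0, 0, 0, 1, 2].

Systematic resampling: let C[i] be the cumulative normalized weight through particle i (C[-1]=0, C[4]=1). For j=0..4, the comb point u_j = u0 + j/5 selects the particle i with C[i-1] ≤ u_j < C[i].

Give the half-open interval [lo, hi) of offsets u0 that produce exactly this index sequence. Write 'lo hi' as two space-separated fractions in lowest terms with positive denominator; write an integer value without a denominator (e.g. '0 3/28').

C = [9/19, 14/19, 1, 1, 1]
j=0 picked index 0: u0 ∈ [0, 9/19)
j=1 picked index 0: u0 ∈ [-1/5, 26/95)
j=2 picked index 0: u0 ∈ [-2/5, 7/95)
j=3 picked index 1: u0 ∈ [-12/95, 13/95)
j=4 picked index 2: u0 ∈ [-6/95, 1/5)
intersection: [0, 7/95)

0 7/95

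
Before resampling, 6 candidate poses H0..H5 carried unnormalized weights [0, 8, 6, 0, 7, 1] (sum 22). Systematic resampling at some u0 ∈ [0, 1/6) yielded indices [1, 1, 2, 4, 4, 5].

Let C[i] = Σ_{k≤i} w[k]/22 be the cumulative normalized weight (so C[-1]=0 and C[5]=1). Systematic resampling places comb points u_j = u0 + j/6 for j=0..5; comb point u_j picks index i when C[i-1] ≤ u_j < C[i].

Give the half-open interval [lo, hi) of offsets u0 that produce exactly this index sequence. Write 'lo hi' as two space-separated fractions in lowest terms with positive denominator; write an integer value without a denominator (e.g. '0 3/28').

C = [0, 4/11, 7/11, 7/11, 21/22, 1]
j=0 picked index 1: u0 ∈ [0, 4/11)
j=1 picked index 1: u0 ∈ [-1/6, 13/66)
j=2 picked index 2: u0 ∈ [1/33, 10/33)
j=3 picked index 4: u0 ∈ [3/22, 5/11)
j=4 picked index 4: u0 ∈ [-1/33, 19/66)
j=5 picked index 5: u0 ∈ [4/33, 1/6)
intersection: [3/22, 1/6)

3/22 1/6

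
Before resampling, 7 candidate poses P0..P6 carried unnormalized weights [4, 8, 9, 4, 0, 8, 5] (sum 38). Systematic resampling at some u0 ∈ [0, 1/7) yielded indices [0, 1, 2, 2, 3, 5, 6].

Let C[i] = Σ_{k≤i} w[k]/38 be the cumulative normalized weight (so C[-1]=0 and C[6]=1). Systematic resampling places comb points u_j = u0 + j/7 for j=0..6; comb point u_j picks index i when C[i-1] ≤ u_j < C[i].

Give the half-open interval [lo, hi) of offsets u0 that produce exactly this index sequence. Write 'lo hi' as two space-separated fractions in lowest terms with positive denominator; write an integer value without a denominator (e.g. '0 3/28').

4/133 23/266

C = [2/19, 6/19, 21/38, 25/38, 25/38, 33/38, 1]
j=0 picked index 0: u0 ∈ [0, 2/19)
j=1 picked index 1: u0 ∈ [-5/133, 23/133)
j=2 picked index 2: u0 ∈ [4/133, 71/266)
j=3 picked index 2: u0 ∈ [-15/133, 33/266)
j=4 picked index 3: u0 ∈ [-5/266, 23/266)
j=5 picked index 5: u0 ∈ [-15/266, 41/266)
j=6 picked index 6: u0 ∈ [3/266, 1/7)
intersection: [4/133, 23/266)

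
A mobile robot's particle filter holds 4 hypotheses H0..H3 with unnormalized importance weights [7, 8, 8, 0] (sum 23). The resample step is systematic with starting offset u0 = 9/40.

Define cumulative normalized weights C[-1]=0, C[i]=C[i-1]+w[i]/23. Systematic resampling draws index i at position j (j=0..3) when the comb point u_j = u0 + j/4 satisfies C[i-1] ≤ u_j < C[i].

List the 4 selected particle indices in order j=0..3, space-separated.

C = [7/23, 15/23, 1, 1]
j=0: u_0=9/40 ∈ [0, 7/23) → index 0
j=1: u_1=19/40 ∈ [7/23, 15/23) → index 1
j=2: u_2=29/40 ∈ [15/23, 1) → index 2
j=3: u_3=39/40 ∈ [15/23, 1) → index 2

0 1 2 2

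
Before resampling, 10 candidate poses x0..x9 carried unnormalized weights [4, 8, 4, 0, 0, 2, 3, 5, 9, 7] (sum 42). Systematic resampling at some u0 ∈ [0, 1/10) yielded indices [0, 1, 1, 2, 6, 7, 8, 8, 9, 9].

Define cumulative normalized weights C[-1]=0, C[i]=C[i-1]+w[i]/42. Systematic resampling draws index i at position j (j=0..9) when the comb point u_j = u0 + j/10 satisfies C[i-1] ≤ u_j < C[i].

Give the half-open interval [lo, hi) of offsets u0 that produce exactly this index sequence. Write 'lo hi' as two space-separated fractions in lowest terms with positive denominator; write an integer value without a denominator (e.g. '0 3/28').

1/30 17/210

C = [2/21, 2/7, 8/21, 8/21, 8/21, 3/7, 1/2, 13/21, 5/6, 1]
j=0 picked index 0: u0 ∈ [0, 2/21)
j=1 picked index 1: u0 ∈ [-1/210, 13/70)
j=2 picked index 1: u0 ∈ [-11/105, 3/35)
j=3 picked index 2: u0 ∈ [-1/70, 17/210)
j=4 picked index 6: u0 ∈ [1/35, 1/10)
j=5 picked index 7: u0 ∈ [0, 5/42)
j=6 picked index 8: u0 ∈ [2/105, 7/30)
j=7 picked index 8: u0 ∈ [-17/210, 2/15)
j=8 picked index 9: u0 ∈ [1/30, 1/5)
j=9 picked index 9: u0 ∈ [-1/15, 1/10)
intersection: [1/30, 17/210)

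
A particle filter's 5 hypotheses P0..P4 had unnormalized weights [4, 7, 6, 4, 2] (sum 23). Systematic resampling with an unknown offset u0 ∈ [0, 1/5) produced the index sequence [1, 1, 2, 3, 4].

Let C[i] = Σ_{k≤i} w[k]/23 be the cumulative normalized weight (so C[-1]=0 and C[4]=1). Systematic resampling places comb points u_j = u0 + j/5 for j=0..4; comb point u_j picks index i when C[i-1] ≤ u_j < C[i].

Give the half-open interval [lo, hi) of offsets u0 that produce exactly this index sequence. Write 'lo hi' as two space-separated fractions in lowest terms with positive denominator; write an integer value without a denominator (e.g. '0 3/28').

C = [4/23, 11/23, 17/23, 21/23, 1]
j=0 picked index 1: u0 ∈ [4/23, 11/23)
j=1 picked index 1: u0 ∈ [-3/115, 32/115)
j=2 picked index 2: u0 ∈ [9/115, 39/115)
j=3 picked index 3: u0 ∈ [16/115, 36/115)
j=4 picked index 4: u0 ∈ [13/115, 1/5)
intersection: [4/23, 1/5)

4/23 1/5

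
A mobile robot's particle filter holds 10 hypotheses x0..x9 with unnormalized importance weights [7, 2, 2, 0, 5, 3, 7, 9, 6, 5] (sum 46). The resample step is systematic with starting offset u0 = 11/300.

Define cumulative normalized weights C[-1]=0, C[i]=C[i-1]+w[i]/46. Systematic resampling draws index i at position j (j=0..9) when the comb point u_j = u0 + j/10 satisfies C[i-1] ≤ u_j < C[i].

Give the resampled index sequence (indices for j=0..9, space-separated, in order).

C = [7/46, 9/46, 11/46, 11/46, 8/23, 19/46, 13/23, 35/46, 41/46, 1]
j=0: u_0=11/300 ∈ [0, 7/46) → index 0
j=1: u_1=41/300 ∈ [0, 7/46) → index 0
j=2: u_2=71/300 ∈ [9/46, 11/46) → index 2
j=3: u_3=101/300 ∈ [11/46, 8/23) → index 4
j=4: u_4=131/300 ∈ [19/46, 13/23) → index 6
j=5: u_5=161/300 ∈ [19/46, 13/23) → index 6
j=6: u_6=191/300 ∈ [13/23, 35/46) → index 7
j=7: u_7=221/300 ∈ [13/23, 35/46) → index 7
j=8: u_8=251/300 ∈ [35/46, 41/46) → index 8
j=9: u_9=281/300 ∈ [41/46, 1) → index 9

0 0 2 4 6 6 7 7 8 9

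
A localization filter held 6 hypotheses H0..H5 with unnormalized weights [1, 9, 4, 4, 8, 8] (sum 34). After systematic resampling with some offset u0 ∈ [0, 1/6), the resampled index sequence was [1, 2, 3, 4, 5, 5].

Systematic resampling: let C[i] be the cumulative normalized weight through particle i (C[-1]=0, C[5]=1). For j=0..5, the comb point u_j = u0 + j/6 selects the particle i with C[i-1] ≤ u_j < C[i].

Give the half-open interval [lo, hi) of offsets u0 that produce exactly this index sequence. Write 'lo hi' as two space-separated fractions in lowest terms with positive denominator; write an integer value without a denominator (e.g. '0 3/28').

13/102 1/6

C = [1/34, 5/17, 7/17, 9/17, 13/17, 1]
j=0 picked index 1: u0 ∈ [1/34, 5/17)
j=1 picked index 2: u0 ∈ [13/102, 25/102)
j=2 picked index 3: u0 ∈ [4/51, 10/51)
j=3 picked index 4: u0 ∈ [1/34, 9/34)
j=4 picked index 5: u0 ∈ [5/51, 1/3)
j=5 picked index 5: u0 ∈ [-7/102, 1/6)
intersection: [13/102, 1/6)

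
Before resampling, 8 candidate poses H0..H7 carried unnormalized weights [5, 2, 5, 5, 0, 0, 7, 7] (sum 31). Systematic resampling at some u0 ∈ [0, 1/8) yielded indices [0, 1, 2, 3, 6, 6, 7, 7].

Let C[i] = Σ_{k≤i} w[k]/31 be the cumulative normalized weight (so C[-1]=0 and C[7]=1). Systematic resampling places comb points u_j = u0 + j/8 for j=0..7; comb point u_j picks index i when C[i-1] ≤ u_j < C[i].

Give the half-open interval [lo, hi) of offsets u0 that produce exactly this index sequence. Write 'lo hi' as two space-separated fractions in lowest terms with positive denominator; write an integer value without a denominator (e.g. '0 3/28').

C = [5/31, 7/31, 12/31, 17/31, 17/31, 17/31, 24/31, 1]
j=0 picked index 0: u0 ∈ [0, 5/31)
j=1 picked index 1: u0 ∈ [9/248, 25/248)
j=2 picked index 2: u0 ∈ [-3/124, 17/124)
j=3 picked index 3: u0 ∈ [3/248, 43/248)
j=4 picked index 6: u0 ∈ [3/62, 17/62)
j=5 picked index 6: u0 ∈ [-19/248, 37/248)
j=6 picked index 7: u0 ∈ [3/124, 1/4)
j=7 picked index 7: u0 ∈ [-25/248, 1/8)
intersection: [3/62, 25/248)

3/62 25/248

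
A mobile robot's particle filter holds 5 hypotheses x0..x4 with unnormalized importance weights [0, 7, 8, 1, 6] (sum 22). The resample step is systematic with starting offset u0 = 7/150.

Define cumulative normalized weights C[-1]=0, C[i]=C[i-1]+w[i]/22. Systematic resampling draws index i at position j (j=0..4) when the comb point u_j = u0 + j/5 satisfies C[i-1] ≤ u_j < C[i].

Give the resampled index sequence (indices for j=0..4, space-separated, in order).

C = [0, 7/22, 15/22, 8/11, 1]
j=0: u_0=7/150 ∈ [0, 7/22) → index 1
j=1: u_1=37/150 ∈ [0, 7/22) → index 1
j=2: u_2=67/150 ∈ [7/22, 15/22) → index 2
j=3: u_3=97/150 ∈ [7/22, 15/22) → index 2
j=4: u_4=127/150 ∈ [8/11, 1) → index 4

1 1 2 2 4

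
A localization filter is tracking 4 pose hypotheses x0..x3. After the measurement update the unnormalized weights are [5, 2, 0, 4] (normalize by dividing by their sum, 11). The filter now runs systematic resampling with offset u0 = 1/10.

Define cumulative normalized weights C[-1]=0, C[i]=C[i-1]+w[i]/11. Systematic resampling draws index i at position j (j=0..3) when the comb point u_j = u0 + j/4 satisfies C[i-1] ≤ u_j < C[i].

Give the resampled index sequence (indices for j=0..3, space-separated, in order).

0 0 1 3

C = [5/11, 7/11, 7/11, 1]
j=0: u_0=1/10 ∈ [0, 5/11) → index 0
j=1: u_1=7/20 ∈ [0, 5/11) → index 0
j=2: u_2=3/5 ∈ [5/11, 7/11) → index 1
j=3: u_3=17/20 ∈ [7/11, 1) → index 3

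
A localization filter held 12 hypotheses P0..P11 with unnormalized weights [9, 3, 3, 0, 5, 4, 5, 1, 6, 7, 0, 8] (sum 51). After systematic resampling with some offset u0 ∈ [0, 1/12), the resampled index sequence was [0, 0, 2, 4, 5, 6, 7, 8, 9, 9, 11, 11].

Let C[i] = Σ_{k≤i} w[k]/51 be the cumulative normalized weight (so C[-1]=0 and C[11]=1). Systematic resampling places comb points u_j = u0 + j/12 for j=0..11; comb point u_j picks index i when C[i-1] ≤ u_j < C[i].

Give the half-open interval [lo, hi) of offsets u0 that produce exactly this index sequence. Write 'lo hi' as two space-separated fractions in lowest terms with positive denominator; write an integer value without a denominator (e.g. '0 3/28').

C = [3/17, 4/17, 5/17, 5/17, 20/51, 8/17, 29/51, 10/17, 12/17, 43/51, 43/51, 1]
j=0 picked index 0: u0 ∈ [0, 3/17)
j=1 picked index 0: u0 ∈ [-1/12, 19/204)
j=2 picked index 2: u0 ∈ [7/102, 13/102)
j=3 picked index 4: u0 ∈ [3/68, 29/204)
j=4 picked index 5: u0 ∈ [1/17, 7/51)
j=5 picked index 6: u0 ∈ [11/204, 31/204)
j=6 picked index 7: u0 ∈ [7/102, 3/34)
j=7 picked index 8: u0 ∈ [1/204, 25/204)
j=8 picked index 9: u0 ∈ [2/51, 3/17)
j=9 picked index 9: u0 ∈ [-3/68, 19/204)
j=10 picked index 11: u0 ∈ [1/102, 1/6)
j=11 picked index 11: u0 ∈ [-5/68, 1/12)
intersection: [7/102, 1/12)

7/102 1/12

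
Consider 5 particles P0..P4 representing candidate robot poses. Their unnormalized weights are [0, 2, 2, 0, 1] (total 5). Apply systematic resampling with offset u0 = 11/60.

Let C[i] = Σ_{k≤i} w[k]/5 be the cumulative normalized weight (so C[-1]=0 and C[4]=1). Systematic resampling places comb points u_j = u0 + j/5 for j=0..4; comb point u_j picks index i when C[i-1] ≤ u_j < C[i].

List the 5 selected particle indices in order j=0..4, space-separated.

C = [0, 2/5, 4/5, 4/5, 1]
j=0: u_0=11/60 ∈ [0, 2/5) → index 1
j=1: u_1=23/60 ∈ [0, 2/5) → index 1
j=2: u_2=7/12 ∈ [2/5, 4/5) → index 2
j=3: u_3=47/60 ∈ [2/5, 4/5) → index 2
j=4: u_4=59/60 ∈ [4/5, 1) → index 4

1 1 2 2 4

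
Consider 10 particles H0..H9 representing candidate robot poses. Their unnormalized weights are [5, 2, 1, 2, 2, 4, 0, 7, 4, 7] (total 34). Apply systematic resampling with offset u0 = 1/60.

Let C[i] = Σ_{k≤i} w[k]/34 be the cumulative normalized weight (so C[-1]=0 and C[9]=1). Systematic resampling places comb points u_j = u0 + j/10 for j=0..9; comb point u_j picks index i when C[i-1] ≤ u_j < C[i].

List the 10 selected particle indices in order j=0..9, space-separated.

0 0 2 4 5 7 7 8 9 9

C = [5/34, 7/34, 4/17, 5/17, 6/17, 8/17, 8/17, 23/34, 27/34, 1]
j=0: u_0=1/60 ∈ [0, 5/34) → index 0
j=1: u_1=7/60 ∈ [0, 5/34) → index 0
j=2: u_2=13/60 ∈ [7/34, 4/17) → index 2
j=3: u_3=19/60 ∈ [5/17, 6/17) → index 4
j=4: u_4=5/12 ∈ [6/17, 8/17) → index 5
j=5: u_5=31/60 ∈ [8/17, 23/34) → index 7
j=6: u_6=37/60 ∈ [8/17, 23/34) → index 7
j=7: u_7=43/60 ∈ [23/34, 27/34) → index 8
j=8: u_8=49/60 ∈ [27/34, 1) → index 9
j=9: u_9=11/12 ∈ [27/34, 1) → index 9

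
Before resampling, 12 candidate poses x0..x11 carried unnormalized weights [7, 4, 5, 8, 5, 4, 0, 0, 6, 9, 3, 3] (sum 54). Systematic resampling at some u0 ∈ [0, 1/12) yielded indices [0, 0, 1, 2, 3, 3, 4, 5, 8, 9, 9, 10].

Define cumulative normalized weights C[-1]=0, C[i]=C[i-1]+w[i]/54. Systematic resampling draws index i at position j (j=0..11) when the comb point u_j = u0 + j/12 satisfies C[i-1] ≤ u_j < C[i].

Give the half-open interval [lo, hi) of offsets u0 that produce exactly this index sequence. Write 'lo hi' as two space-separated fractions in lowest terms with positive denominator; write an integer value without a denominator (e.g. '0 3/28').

0 1/36

C = [7/54, 11/54, 8/27, 4/9, 29/54, 11/18, 11/18, 11/18, 13/18, 8/9, 17/18, 1]
j=0 picked index 0: u0 ∈ [0, 7/54)
j=1 picked index 0: u0 ∈ [-1/12, 5/108)
j=2 picked index 1: u0 ∈ [-1/27, 1/27)
j=3 picked index 2: u0 ∈ [-5/108, 5/108)
j=4 picked index 3: u0 ∈ [-1/27, 1/9)
j=5 picked index 3: u0 ∈ [-13/108, 1/36)
j=6 picked index 4: u0 ∈ [-1/18, 1/27)
j=7 picked index 5: u0 ∈ [-5/108, 1/36)
j=8 picked index 8: u0 ∈ [-1/18, 1/18)
j=9 picked index 9: u0 ∈ [-1/36, 5/36)
j=10 picked index 9: u0 ∈ [-1/9, 1/18)
j=11 picked index 10: u0 ∈ [-1/36, 1/36)
intersection: [0, 1/36)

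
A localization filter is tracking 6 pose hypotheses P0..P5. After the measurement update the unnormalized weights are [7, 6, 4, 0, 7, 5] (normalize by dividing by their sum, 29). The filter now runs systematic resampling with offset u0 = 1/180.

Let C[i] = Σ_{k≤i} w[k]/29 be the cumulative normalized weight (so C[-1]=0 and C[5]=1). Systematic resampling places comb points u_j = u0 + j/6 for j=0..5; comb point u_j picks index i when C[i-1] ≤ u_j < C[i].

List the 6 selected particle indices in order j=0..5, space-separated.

0 0 1 2 4 5

C = [7/29, 13/29, 17/29, 17/29, 24/29, 1]
j=0: u_0=1/180 ∈ [0, 7/29) → index 0
j=1: u_1=31/180 ∈ [0, 7/29) → index 0
j=2: u_2=61/180 ∈ [7/29, 13/29) → index 1
j=3: u_3=91/180 ∈ [13/29, 17/29) → index 2
j=4: u_4=121/180 ∈ [17/29, 24/29) → index 4
j=5: u_5=151/180 ∈ [24/29, 1) → index 5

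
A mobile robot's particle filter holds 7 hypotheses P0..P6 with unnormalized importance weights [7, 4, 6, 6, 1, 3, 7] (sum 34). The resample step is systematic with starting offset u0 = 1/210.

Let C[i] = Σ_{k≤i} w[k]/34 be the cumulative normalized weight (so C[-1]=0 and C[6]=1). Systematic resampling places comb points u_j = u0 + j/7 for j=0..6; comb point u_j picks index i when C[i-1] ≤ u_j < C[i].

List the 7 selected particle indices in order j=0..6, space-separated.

C = [7/34, 11/34, 1/2, 23/34, 12/17, 27/34, 1]
j=0: u_0=1/210 ∈ [0, 7/34) → index 0
j=1: u_1=31/210 ∈ [0, 7/34) → index 0
j=2: u_2=61/210 ∈ [7/34, 11/34) → index 1
j=3: u_3=13/30 ∈ [11/34, 1/2) → index 2
j=4: u_4=121/210 ∈ [1/2, 23/34) → index 3
j=5: u_5=151/210 ∈ [12/17, 27/34) → index 5
j=6: u_6=181/210 ∈ [27/34, 1) → index 6

0 0 1 2 3 5 6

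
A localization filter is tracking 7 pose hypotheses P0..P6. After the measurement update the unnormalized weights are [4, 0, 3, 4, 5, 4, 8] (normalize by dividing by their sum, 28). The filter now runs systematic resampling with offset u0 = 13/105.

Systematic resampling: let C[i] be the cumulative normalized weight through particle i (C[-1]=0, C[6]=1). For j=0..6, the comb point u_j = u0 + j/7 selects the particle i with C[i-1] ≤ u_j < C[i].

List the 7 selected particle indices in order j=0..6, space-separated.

C = [1/7, 1/7, 1/4, 11/28, 4/7, 5/7, 1]
j=0: u_0=13/105 ∈ [0, 1/7) → index 0
j=1: u_1=4/15 ∈ [1/4, 11/28) → index 3
j=2: u_2=43/105 ∈ [11/28, 4/7) → index 4
j=3: u_3=58/105 ∈ [11/28, 4/7) → index 4
j=4: u_4=73/105 ∈ [4/7, 5/7) → index 5
j=5: u_5=88/105 ∈ [5/7, 1) → index 6
j=6: u_6=103/105 ∈ [5/7, 1) → index 6

0 3 4 4 5 6 6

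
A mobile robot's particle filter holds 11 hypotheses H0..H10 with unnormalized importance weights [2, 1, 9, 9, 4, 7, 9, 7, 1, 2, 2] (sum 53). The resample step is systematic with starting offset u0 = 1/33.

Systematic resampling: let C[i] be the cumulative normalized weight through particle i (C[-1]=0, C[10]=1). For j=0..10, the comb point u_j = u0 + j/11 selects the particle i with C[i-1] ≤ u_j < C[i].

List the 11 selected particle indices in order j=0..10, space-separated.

0 2 2 3 3 5 5 6 6 7 9

C = [2/53, 3/53, 12/53, 21/53, 25/53, 32/53, 41/53, 48/53, 49/53, 51/53, 1]
j=0: u_0=1/33 ∈ [0, 2/53) → index 0
j=1: u_1=4/33 ∈ [3/53, 12/53) → index 2
j=2: u_2=7/33 ∈ [3/53, 12/53) → index 2
j=3: u_3=10/33 ∈ [12/53, 21/53) → index 3
j=4: u_4=13/33 ∈ [12/53, 21/53) → index 3
j=5: u_5=16/33 ∈ [25/53, 32/53) → index 5
j=6: u_6=19/33 ∈ [25/53, 32/53) → index 5
j=7: u_7=2/3 ∈ [32/53, 41/53) → index 6
j=8: u_8=25/33 ∈ [32/53, 41/53) → index 6
j=9: u_9=28/33 ∈ [41/53, 48/53) → index 7
j=10: u_10=31/33 ∈ [49/53, 51/53) → index 9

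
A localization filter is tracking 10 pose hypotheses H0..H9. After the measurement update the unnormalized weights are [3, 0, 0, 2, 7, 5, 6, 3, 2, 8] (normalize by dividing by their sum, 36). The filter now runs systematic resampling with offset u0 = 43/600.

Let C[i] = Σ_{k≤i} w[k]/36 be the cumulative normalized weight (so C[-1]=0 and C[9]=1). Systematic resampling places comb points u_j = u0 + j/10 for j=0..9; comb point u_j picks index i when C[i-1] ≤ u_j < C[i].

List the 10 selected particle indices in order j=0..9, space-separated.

C = [1/12, 1/12, 1/12, 5/36, 1/3, 17/36, 23/36, 13/18, 7/9, 1]
j=0: u_0=43/600 ∈ [0, 1/12) → index 0
j=1: u_1=103/600 ∈ [5/36, 1/3) → index 4
j=2: u_2=163/600 ∈ [5/36, 1/3) → index 4
j=3: u_3=223/600 ∈ [1/3, 17/36) → index 5
j=4: u_4=283/600 ∈ [1/3, 17/36) → index 5
j=5: u_5=343/600 ∈ [17/36, 23/36) → index 6
j=6: u_6=403/600 ∈ [23/36, 13/18) → index 7
j=7: u_7=463/600 ∈ [13/18, 7/9) → index 8
j=8: u_8=523/600 ∈ [7/9, 1) → index 9
j=9: u_9=583/600 ∈ [7/9, 1) → index 9

0 4 4 5 5 6 7 8 9 9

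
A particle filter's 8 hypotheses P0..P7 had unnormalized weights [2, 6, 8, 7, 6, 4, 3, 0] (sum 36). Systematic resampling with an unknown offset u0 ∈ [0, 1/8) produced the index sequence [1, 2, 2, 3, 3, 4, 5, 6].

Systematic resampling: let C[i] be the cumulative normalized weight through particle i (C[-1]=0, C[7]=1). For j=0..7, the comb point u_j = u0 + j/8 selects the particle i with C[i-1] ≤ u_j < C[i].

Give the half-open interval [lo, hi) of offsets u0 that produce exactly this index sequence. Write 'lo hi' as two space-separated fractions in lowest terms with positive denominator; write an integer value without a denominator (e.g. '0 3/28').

C = [1/18, 2/9, 4/9, 23/36, 29/36, 11/12, 1, 1]
j=0 picked index 1: u0 ∈ [1/18, 2/9)
j=1 picked index 2: u0 ∈ [7/72, 23/72)
j=2 picked index 2: u0 ∈ [-1/36, 7/36)
j=3 picked index 3: u0 ∈ [5/72, 19/72)
j=4 picked index 3: u0 ∈ [-1/18, 5/36)
j=5 picked index 4: u0 ∈ [1/72, 13/72)
j=6 picked index 5: u0 ∈ [1/18, 1/6)
j=7 picked index 6: u0 ∈ [1/24, 1/8)
intersection: [7/72, 1/8)

7/72 1/8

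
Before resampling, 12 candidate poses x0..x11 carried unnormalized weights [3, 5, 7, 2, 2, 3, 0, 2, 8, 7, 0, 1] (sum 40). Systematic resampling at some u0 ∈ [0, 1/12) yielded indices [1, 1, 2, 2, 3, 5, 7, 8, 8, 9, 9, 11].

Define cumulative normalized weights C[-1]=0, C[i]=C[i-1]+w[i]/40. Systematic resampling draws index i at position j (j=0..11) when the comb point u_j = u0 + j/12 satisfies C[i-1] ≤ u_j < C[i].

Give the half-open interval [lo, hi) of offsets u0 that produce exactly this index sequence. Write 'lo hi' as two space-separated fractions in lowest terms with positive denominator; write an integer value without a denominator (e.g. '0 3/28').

3/40 1/12

C = [3/40, 1/5, 3/8, 17/40, 19/40, 11/20, 11/20, 3/5, 4/5, 39/40, 39/40, 1]
j=0 picked index 1: u0 ∈ [3/40, 1/5)
j=1 picked index 1: u0 ∈ [-1/120, 7/60)
j=2 picked index 2: u0 ∈ [1/30, 5/24)
j=3 picked index 2: u0 ∈ [-1/20, 1/8)
j=4 picked index 3: u0 ∈ [1/24, 11/120)
j=5 picked index 5: u0 ∈ [7/120, 2/15)
j=6 picked index 7: u0 ∈ [1/20, 1/10)
j=7 picked index 8: u0 ∈ [1/60, 13/60)
j=8 picked index 8: u0 ∈ [-1/15, 2/15)
j=9 picked index 9: u0 ∈ [1/20, 9/40)
j=10 picked index 9: u0 ∈ [-1/30, 17/120)
j=11 picked index 11: u0 ∈ [7/120, 1/12)
intersection: [3/40, 1/12)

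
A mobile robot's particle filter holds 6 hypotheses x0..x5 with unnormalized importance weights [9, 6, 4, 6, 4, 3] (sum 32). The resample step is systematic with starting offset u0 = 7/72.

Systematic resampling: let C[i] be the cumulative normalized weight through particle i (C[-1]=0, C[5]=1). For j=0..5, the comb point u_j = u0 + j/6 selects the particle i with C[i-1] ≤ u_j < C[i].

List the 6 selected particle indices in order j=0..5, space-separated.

C = [9/32, 15/32, 19/32, 25/32, 29/32, 1]
j=0: u_0=7/72 ∈ [0, 9/32) → index 0
j=1: u_1=19/72 ∈ [0, 9/32) → index 0
j=2: u_2=31/72 ∈ [9/32, 15/32) → index 1
j=3: u_3=43/72 ∈ [19/32, 25/32) → index 3
j=4: u_4=55/72 ∈ [19/32, 25/32) → index 3
j=5: u_5=67/72 ∈ [29/32, 1) → index 5

0 0 1 3 3 5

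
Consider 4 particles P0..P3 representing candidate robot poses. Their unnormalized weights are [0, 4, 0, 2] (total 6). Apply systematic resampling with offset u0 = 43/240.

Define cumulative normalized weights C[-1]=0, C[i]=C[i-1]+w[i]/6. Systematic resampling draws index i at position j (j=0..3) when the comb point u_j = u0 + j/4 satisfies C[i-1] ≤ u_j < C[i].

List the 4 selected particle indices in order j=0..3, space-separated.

C = [0, 2/3, 2/3, 1]
j=0: u_0=43/240 ∈ [0, 2/3) → index 1
j=1: u_1=103/240 ∈ [0, 2/3) → index 1
j=2: u_2=163/240 ∈ [2/3, 1) → index 3
j=3: u_3=223/240 ∈ [2/3, 1) → index 3

1 1 3 3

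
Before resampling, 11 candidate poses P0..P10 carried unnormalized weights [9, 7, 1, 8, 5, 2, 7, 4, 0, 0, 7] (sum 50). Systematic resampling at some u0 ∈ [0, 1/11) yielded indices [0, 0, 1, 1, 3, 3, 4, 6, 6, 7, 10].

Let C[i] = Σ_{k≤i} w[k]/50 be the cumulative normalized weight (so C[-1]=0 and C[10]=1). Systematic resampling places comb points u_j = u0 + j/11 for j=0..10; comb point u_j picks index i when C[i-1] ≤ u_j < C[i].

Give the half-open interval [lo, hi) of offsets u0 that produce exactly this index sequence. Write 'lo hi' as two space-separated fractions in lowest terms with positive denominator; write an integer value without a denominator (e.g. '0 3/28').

1/275 23/550

C = [9/50, 8/25, 17/50, 1/2, 3/5, 16/25, 39/50, 43/50, 43/50, 43/50, 1]
j=0 picked index 0: u0 ∈ [0, 9/50)
j=1 picked index 0: u0 ∈ [-1/11, 49/550)
j=2 picked index 1: u0 ∈ [-1/550, 38/275)
j=3 picked index 1: u0 ∈ [-51/550, 13/275)
j=4 picked index 3: u0 ∈ [-13/550, 3/22)
j=5 picked index 3: u0 ∈ [-63/550, 1/22)
j=6 picked index 4: u0 ∈ [-1/22, 3/55)
j=7 picked index 6: u0 ∈ [1/275, 79/550)
j=8 picked index 6: u0 ∈ [-24/275, 29/550)
j=9 picked index 7: u0 ∈ [-21/550, 23/550)
j=10 picked index 10: u0 ∈ [-27/550, 1/11)
intersection: [1/275, 23/550)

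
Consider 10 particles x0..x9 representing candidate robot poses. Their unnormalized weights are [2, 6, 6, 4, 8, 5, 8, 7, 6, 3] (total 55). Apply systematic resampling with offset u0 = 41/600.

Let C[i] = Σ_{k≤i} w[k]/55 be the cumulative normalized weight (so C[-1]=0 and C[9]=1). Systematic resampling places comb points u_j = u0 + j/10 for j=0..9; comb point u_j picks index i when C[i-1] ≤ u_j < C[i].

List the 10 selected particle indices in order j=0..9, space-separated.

C = [2/55, 8/55, 14/55, 18/55, 26/55, 31/55, 39/55, 46/55, 52/55, 1]
j=0: u_0=41/600 ∈ [2/55, 8/55) → index 1
j=1: u_1=101/600 ∈ [8/55, 14/55) → index 2
j=2: u_2=161/600 ∈ [14/55, 18/55) → index 3
j=3: u_3=221/600 ∈ [18/55, 26/55) → index 4
j=4: u_4=281/600 ∈ [18/55, 26/55) → index 4
j=5: u_5=341/600 ∈ [31/55, 39/55) → index 6
j=6: u_6=401/600 ∈ [31/55, 39/55) → index 6
j=7: u_7=461/600 ∈ [39/55, 46/55) → index 7
j=8: u_8=521/600 ∈ [46/55, 52/55) → index 8
j=9: u_9=581/600 ∈ [52/55, 1) → index 9

1 2 3 4 4 6 6 7 8 9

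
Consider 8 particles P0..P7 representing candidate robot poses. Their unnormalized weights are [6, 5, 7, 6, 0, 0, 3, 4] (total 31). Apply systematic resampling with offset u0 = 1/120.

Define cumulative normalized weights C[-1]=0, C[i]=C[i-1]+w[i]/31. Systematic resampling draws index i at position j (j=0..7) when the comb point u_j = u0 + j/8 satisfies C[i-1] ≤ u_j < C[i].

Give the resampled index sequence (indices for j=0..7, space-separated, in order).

0 0 1 2 2 3 3 7

C = [6/31, 11/31, 18/31, 24/31, 24/31, 24/31, 27/31, 1]
j=0: u_0=1/120 ∈ [0, 6/31) → index 0
j=1: u_1=2/15 ∈ [0, 6/31) → index 0
j=2: u_2=31/120 ∈ [6/31, 11/31) → index 1
j=3: u_3=23/60 ∈ [11/31, 18/31) → index 2
j=4: u_4=61/120 ∈ [11/31, 18/31) → index 2
j=5: u_5=19/30 ∈ [18/31, 24/31) → index 3
j=6: u_6=91/120 ∈ [18/31, 24/31) → index 3
j=7: u_7=53/60 ∈ [27/31, 1) → index 7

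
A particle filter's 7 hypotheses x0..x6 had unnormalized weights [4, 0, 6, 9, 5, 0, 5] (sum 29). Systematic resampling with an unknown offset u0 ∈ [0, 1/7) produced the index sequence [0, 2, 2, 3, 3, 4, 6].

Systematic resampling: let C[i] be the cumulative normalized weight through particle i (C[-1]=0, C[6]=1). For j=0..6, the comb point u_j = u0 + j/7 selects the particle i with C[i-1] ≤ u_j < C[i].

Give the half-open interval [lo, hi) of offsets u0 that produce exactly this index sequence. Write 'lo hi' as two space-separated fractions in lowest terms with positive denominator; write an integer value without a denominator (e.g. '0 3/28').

0 12/203

C = [4/29, 4/29, 10/29, 19/29, 24/29, 24/29, 1]
j=0 picked index 0: u0 ∈ [0, 4/29)
j=1 picked index 2: u0 ∈ [-1/203, 41/203)
j=2 picked index 2: u0 ∈ [-30/203, 12/203)
j=3 picked index 3: u0 ∈ [-17/203, 46/203)
j=4 picked index 3: u0 ∈ [-46/203, 17/203)
j=5 picked index 4: u0 ∈ [-12/203, 23/203)
j=6 picked index 6: u0 ∈ [-6/203, 1/7)
intersection: [0, 12/203)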